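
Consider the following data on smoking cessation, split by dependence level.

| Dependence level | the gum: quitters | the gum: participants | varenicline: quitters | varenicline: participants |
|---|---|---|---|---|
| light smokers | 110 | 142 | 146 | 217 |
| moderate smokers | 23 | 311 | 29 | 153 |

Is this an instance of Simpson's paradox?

Light smokers: the gum 110/142 = 77.5%, varenicline 146/217 = 67.3% → the gum
Moderate smokers: the gum 23/311 = 7.4%, varenicline 29/153 = 19.0% → varenicline
Overall: the gum 133/453 = 29.4%, varenicline 175/370 = 47.3% → varenicline
Neither sweeps: the gum wins 1 of 2 groups, varenicline wins 1. Varenicline wins overall but not every group — no Simpson reversal.

No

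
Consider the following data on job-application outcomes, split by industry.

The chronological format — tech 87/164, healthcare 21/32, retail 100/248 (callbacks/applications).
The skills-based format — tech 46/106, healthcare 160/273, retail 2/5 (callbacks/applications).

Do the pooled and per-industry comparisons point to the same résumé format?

Tech: the chronological format 87/164 = 53.0%, the skills-based format 46/106 = 43.4% → the chronological format
Healthcare: the chronological format 21/32 = 65.6%, the skills-based format 160/273 = 58.6% → the chronological format
Retail: the chronological format 100/248 = 40.3%, the skills-based format 2/5 = 40.0% → the chronological format
Overall: the chronological format 208/444 = 46.8%, the skills-based format 208/384 = 54.2% → the skills-based format
The chronological format wins each industry group but the skills-based format wins overall — the comparison reverses. The chronological format's applications skew toward retail, which has a lower base rate.

No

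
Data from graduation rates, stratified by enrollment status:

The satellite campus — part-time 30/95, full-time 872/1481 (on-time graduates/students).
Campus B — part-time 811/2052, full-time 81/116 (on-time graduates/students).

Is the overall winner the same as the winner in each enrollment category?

Part-time: the satellite campus 30/95 = 31.6%, Campus B 811/2052 = 39.5% → Campus B
Full-time: the satellite campus 872/1481 = 58.9%, Campus B 81/116 = 69.8% → Campus B
Overall: the satellite campus 902/1576 = 57.2%, Campus B 892/2168 = 41.1% → the satellite campus
Campus B wins each enrollment group but the satellite campus wins overall — the comparison reverses. Campus B's students skew toward part-time, which has a lower base rate.

No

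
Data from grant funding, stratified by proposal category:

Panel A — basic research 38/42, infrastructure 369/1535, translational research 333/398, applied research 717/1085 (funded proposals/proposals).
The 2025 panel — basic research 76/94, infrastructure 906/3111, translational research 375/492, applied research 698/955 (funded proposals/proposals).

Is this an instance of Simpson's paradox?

Basic research: Panel A 38/42 = 90.5%, the 2025 panel 76/94 = 80.9% → Panel A
Infrastructure: Panel A 369/1535 = 24.0%, the 2025 panel 906/3111 = 29.1% → the 2025 panel
Translational research: Panel A 333/398 = 83.7%, the 2025 panel 375/492 = 76.2% → Panel A
Applied research: Panel A 717/1085 = 66.1%, the 2025 panel 698/955 = 73.1% → the 2025 panel
Overall: Panel A 1457/3060 = 47.6%, the 2025 panel 2055/4652 = 44.2% → Panel A
Neither sweeps: Panel A wins 2 of 4 groups, the 2025 panel wins 2. Panel A wins overall but not every group — no Simpson reversal.

No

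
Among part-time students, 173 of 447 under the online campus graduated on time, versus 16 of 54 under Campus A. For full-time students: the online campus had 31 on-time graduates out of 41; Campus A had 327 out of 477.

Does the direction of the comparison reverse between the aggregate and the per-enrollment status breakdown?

Yes

Part-time: the online campus 173/447 = 38.7%, Campus A 16/54 = 29.6% → the online campus
Full-time: the online campus 31/41 = 75.6%, Campus A 327/477 = 68.6% → the online campus
Overall: the online campus 204/488 = 41.8%, Campus A 343/531 = 64.6% → Campus A
The online campus wins each enrollment group but Campus A wins overall — the comparison reverses. The online campus's students skew toward part-time, which has a lower base rate.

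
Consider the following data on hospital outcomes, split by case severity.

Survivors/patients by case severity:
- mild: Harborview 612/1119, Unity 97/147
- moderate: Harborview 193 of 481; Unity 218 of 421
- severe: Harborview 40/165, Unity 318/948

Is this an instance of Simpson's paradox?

Yes

Mild: Harborview 612/1119 = 54.7%, Unity 97/147 = 66.0% → Unity
Moderate: Harborview 193/481 = 40.1%, Unity 218/421 = 51.8% → Unity
Severe: Harborview 40/165 = 24.2%, Unity 318/948 = 33.5% → Unity
Overall: Harborview 845/1765 = 47.9%, Unity 633/1516 = 41.8% → Harborview
Unity wins each case group but Harborview wins overall — the comparison reverses. Unity's patients skew toward severe, which has a lower base rate.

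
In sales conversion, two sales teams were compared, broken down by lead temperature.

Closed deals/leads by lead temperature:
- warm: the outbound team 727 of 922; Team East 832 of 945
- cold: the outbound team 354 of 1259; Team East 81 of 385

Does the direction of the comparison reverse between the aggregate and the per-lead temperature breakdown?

No

Warm: the outbound team 727/922 = 78.9%, Team East 832/945 = 88.0% → Team East
Cold: the outbound team 354/1259 = 28.1%, Team East 81/385 = 21.0% → the outbound team
Overall: the outbound team 1081/2181 = 49.6%, Team East 913/1330 = 68.6% → Team East
Neither sweeps: the outbound team wins 1 of 2 groups, Team East wins 1. Team East wins overall but not every group — no Simpson reversal.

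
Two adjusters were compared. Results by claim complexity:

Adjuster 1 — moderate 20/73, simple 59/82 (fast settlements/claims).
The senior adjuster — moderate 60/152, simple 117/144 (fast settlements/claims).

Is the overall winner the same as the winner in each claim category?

Yes

Moderate: Adjuster 1 20/73 = 27.4%, the senior adjuster 60/152 = 39.5% → the senior adjuster
Simple: Adjuster 1 59/82 = 72.0%, the senior adjuster 117/144 = 81.2% → the senior adjuster
Overall: Adjuster 1 79/155 = 51.0%, the senior adjuster 177/296 = 59.8% → the senior adjuster
The senior adjuster wins overall and in every claim group — no reversal.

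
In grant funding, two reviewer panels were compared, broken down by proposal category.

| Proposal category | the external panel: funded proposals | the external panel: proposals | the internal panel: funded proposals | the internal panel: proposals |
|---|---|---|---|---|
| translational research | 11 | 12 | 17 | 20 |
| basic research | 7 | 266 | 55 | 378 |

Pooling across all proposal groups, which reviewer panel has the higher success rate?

Translational research: the external panel 11/12 = 91.7%, the internal panel 17/20 = 85.0% → the external panel
Basic research: the external panel 7/266 = 2.6%, the internal panel 55/378 = 14.6% → the internal panel
Overall: the external panel 18/278 = 6.5%, the internal panel 72/398 = 18.1% → the internal panel
(Neither sweeps every proposal group, but the internal panel has the higher pooled rate.)

the internal panel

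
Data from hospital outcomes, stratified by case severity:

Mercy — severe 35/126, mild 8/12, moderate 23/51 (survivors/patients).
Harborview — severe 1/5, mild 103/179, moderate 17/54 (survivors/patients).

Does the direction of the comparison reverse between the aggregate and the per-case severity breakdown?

Yes

Severe: Mercy 35/126 = 27.8%, Harborview 1/5 = 20.0% → Mercy
Mild: Mercy 8/12 = 66.7%, Harborview 103/179 = 57.5% → Mercy
Moderate: Mercy 23/51 = 45.1%, Harborview 17/54 = 31.5% → Mercy
Overall: Mercy 66/189 = 34.9%, Harborview 121/238 = 50.8% → Harborview
Mercy wins each case group but Harborview wins overall — the comparison reverses. Mercy's patients skew toward severe, which has a lower base rate.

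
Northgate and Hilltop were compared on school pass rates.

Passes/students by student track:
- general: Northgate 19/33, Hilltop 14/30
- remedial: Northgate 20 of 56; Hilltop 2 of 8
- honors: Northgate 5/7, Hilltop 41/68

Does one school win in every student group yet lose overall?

Yes

General: Northgate 19/33 = 57.6%, Hilltop 14/30 = 46.7% → Northgate
Remedial: Northgate 20/56 = 35.7%, Hilltop 2/8 = 25.0% → Northgate
Honors: Northgate 5/7 = 71.4%, Hilltop 41/68 = 60.3% → Northgate
Overall: Northgate 44/96 = 45.8%, Hilltop 57/106 = 53.8% → Hilltop
Northgate wins each student group but Hilltop wins overall — the comparison reverses. Northgate's students skew toward remedial, which has a lower base rate.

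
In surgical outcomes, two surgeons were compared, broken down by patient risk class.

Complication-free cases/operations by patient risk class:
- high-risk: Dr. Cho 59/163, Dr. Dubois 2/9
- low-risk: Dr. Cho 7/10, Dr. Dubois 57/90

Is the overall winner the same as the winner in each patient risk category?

No

High-risk: Dr. Cho 59/163 = 36.2%, Dr. Dubois 2/9 = 22.2% → Dr. Cho
Low-risk: Dr. Cho 7/10 = 70.0%, Dr. Dubois 57/90 = 63.3% → Dr. Cho
Overall: Dr. Cho 66/173 = 38.2%, Dr. Dubois 59/99 = 59.6% → Dr. Dubois
Dr. Cho wins each patient risk group but Dr. Dubois wins overall — the comparison reverses. Dr. Cho's operations skew toward high-risk, which has a lower base rate.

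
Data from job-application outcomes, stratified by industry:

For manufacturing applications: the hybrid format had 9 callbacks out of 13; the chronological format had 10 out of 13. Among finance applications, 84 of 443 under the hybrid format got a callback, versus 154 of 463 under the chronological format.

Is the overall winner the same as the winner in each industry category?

Yes

Manufacturing: the hybrid format 9/13 = 69.2%, the chronological format 10/13 = 76.9% → the chronological format
Finance: the hybrid format 84/443 = 19.0%, the chronological format 154/463 = 33.3% → the chronological format
Overall: the hybrid format 93/456 = 20.4%, the chronological format 164/476 = 34.5% → the chronological format
The chronological format wins overall and in every industry group — no reversal.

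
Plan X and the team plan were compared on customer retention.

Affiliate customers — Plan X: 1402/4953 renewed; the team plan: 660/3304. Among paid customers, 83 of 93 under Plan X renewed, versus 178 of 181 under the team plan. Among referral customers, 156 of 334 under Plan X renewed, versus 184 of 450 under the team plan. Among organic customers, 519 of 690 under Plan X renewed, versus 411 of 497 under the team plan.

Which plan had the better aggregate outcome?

Plan X

Affiliate: Plan X 1402/4953 = 28.3%, the team plan 660/3304 = 20.0% → Plan X
Paid: Plan X 83/93 = 89.2%, the team plan 178/181 = 98.3% → the team plan
Referral: Plan X 156/334 = 46.7%, the team plan 184/450 = 40.9% → Plan X
Organic: Plan X 519/690 = 75.2%, the team plan 411/497 = 82.7% → the team plan
Overall: Plan X 2160/6070 = 35.6%, the team plan 1433/4432 = 32.3% → Plan X
(Neither sweeps every signup group, but Plan X has the higher pooled rate.)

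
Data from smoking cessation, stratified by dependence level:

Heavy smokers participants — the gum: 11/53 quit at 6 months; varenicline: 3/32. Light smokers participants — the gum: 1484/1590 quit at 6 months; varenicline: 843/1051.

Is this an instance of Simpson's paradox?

Heavy smokers: the gum 11/53 = 20.8%, varenicline 3/32 = 9.4% → the gum
Light smokers: the gum 1484/1590 = 93.3%, varenicline 843/1051 = 80.2% → the gum
Overall: the gum 1495/1643 = 91.0%, varenicline 846/1083 = 78.1% → the gum
The gum wins overall and in every dependence group — no reversal.

No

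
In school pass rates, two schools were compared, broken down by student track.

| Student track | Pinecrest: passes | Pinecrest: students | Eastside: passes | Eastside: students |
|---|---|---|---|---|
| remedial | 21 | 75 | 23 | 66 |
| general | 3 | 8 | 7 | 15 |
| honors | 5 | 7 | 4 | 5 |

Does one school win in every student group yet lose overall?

Remedial: Pinecrest 21/75 = 28.0%, Eastside 23/66 = 34.8% → Eastside
General: Pinecrest 3/8 = 37.5%, Eastside 7/15 = 46.7% → Eastside
Honors: Pinecrest 5/7 = 71.4%, Eastside 4/5 = 80.0% → Eastside
Overall: Pinecrest 29/90 = 32.2%, Eastside 34/86 = 39.5% → Eastside
Eastside wins overall and in every student group — no reversal.

No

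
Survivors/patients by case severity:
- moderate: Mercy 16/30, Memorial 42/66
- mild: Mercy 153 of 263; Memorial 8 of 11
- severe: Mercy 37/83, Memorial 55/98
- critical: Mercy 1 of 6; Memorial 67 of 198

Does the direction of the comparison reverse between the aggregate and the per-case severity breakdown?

Yes

Moderate: Mercy 16/30 = 53.3%, Memorial 42/66 = 63.6% → Memorial
Mild: Mercy 153/263 = 58.2%, Memorial 8/11 = 72.7% → Memorial
Severe: Mercy 37/83 = 44.6%, Memorial 55/98 = 56.1% → Memorial
Critical: Mercy 1/6 = 16.7%, Memorial 67/198 = 33.8% → Memorial
Overall: Mercy 207/382 = 54.2%, Memorial 172/373 = 46.1% → Mercy
Memorial wins each case group but Mercy wins overall — the comparison reverses. Memorial's patients skew toward critical, which has a lower base rate.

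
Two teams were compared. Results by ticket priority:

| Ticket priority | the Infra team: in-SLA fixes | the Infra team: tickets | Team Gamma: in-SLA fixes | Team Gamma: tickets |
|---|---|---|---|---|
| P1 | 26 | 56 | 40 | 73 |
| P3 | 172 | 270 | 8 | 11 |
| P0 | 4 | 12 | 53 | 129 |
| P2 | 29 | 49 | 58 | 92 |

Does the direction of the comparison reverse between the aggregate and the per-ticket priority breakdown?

Yes

P1: the Infra team 26/56 = 46.4%, Team Gamma 40/73 = 54.8% → Team Gamma
P3: the Infra team 172/270 = 63.7%, Team Gamma 8/11 = 72.7% → Team Gamma
P0: the Infra team 4/12 = 33.3%, Team Gamma 53/129 = 41.1% → Team Gamma
P2: the Infra team 29/49 = 59.2%, Team Gamma 58/92 = 63.0% → Team Gamma
Overall: the Infra team 231/387 = 59.7%, Team Gamma 159/305 = 52.1% → the Infra team
Team Gamma wins each ticket group but the Infra team wins overall — the comparison reverses. Team Gamma's tickets skew toward P0, which has a lower base rate.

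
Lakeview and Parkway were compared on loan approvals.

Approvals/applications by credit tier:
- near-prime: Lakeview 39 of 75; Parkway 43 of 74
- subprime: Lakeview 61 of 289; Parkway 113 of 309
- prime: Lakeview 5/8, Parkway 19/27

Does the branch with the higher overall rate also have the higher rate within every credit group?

Yes

Near-prime: Lakeview 39/75 = 52.0%, Parkway 43/74 = 58.1% → Parkway
Subprime: Lakeview 61/289 = 21.1%, Parkway 113/309 = 36.6% → Parkway
Prime: Lakeview 5/8 = 62.5%, Parkway 19/27 = 70.4% → Parkway
Overall: Lakeview 105/372 = 28.2%, Parkway 175/410 = 42.7% → Parkway
Parkway wins overall and in every credit group — no reversal.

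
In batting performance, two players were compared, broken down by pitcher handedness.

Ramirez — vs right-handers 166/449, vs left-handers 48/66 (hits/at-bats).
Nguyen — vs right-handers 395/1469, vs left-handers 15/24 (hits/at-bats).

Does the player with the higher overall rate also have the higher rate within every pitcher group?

Vs right-handers: Ramirez 166/449 = 37.0%, Nguyen 395/1469 = 26.9% → Ramirez
Vs left-handers: Ramirez 48/66 = 72.7%, Nguyen 15/24 = 62.5% → Ramirez
Overall: Ramirez 214/515 = 41.6%, Nguyen 410/1493 = 27.5% → Ramirez
Ramirez wins overall and in every pitcher group — no reversal.

Yes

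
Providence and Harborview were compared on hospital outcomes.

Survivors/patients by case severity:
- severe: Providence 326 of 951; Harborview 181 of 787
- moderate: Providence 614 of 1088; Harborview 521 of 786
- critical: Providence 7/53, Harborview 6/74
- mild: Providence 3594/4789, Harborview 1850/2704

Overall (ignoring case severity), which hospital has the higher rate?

Severe: Providence 326/951 = 34.3%, Harborview 181/787 = 23.0% → Providence
Moderate: Providence 614/1088 = 56.4%, Harborview 521/786 = 66.3% → Harborview
Critical: Providence 7/53 = 13.2%, Harborview 6/74 = 8.1% → Providence
Mild: Providence 3594/4789 = 75.0%, Harborview 1850/2704 = 68.4% → Providence
Overall: Providence 4541/6881 = 66.0%, Harborview 2558/4351 = 58.8% → Providence
(Neither sweeps every case group, but Providence has the higher pooled rate.)

Providence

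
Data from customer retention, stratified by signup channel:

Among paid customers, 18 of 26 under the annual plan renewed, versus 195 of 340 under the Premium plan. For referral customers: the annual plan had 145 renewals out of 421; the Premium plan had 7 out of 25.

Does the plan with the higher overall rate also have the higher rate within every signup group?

Paid: the annual plan 18/26 = 69.2%, the Premium plan 195/340 = 57.4% → the annual plan
Referral: the annual plan 145/421 = 34.4%, the Premium plan 7/25 = 28.0% → the annual plan
Overall: the annual plan 163/447 = 36.5%, the Premium plan 202/365 = 55.3% → the Premium plan
The annual plan wins each signup group but the Premium plan wins overall — the comparison reverses. The annual plan's customers skew toward referral, which has a lower base rate.

No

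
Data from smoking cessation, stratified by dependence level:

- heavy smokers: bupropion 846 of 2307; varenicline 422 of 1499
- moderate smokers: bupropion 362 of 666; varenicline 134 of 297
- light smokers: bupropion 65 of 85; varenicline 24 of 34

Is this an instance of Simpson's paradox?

No

Heavy smokers: bupropion 846/2307 = 36.7%, varenicline 422/1499 = 28.2% → bupropion
Moderate smokers: bupropion 362/666 = 54.4%, varenicline 134/297 = 45.1% → bupropion
Light smokers: bupropion 65/85 = 76.5%, varenicline 24/34 = 70.6% → bupropion
Overall: bupropion 1273/3058 = 41.6%, varenicline 580/1830 = 31.7% → bupropion
Bupropion wins overall and in every dependence group — no reversal.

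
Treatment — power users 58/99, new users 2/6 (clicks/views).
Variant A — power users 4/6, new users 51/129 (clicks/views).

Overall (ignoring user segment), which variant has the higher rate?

Treatment

Power users: Treatment 58/99 = 58.6%, Variant A 4/6 = 66.7% → Variant A
New users: Treatment 2/6 = 33.3%, Variant A 51/129 = 39.5% → Variant A
Overall: Treatment 60/105 = 57.1%, Variant A 55/135 = 40.7% → Treatment
(Variant A wins every user group but Treatment wins overall — Variant A's views skew toward the low-rate new users group.)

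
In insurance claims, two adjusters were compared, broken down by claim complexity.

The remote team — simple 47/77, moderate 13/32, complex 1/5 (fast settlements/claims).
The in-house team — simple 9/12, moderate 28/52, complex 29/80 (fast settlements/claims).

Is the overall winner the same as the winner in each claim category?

No

Simple: the remote team 47/77 = 61.0%, the in-house team 9/12 = 75.0% → the in-house team
Moderate: the remote team 13/32 = 40.6%, the in-house team 28/52 = 53.8% → the in-house team
Complex: the remote team 1/5 = 20.0%, the in-house team 29/80 = 36.2% → the in-house team
Overall: the remote team 61/114 = 53.5%, the in-house team 66/144 = 45.8% → the remote team
The in-house team wins each claim group but the remote team wins overall — the comparison reverses. The in-house team's claims skew toward complex, which has a lower base rate.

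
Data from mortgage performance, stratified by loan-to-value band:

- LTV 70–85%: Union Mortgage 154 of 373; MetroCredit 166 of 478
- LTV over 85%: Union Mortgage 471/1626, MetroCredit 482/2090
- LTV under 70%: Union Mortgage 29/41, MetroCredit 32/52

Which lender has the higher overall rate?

Union Mortgage

LTV 70–85%: Union Mortgage 154/373 = 41.3%, MetroCredit 166/478 = 34.7% → Union Mortgage
LTV over 85%: Union Mortgage 471/1626 = 29.0%, MetroCredit 482/2090 = 23.1% → Union Mortgage
LTV under 70%: Union Mortgage 29/41 = 70.7%, MetroCredit 32/52 = 61.5% → Union Mortgage
Overall: Union Mortgage 654/2040 = 32.1%, MetroCredit 680/2620 = 26.0% → Union Mortgage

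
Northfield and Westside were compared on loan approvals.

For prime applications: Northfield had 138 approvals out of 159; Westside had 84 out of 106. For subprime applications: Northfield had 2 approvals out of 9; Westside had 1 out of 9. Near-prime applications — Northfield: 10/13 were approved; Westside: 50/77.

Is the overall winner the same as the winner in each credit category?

Prime: Northfield 138/159 = 86.8%, Westside 84/106 = 79.2% → Northfield
Subprime: Northfield 2/9 = 22.2%, Westside 1/9 = 11.1% → Northfield
Near-prime: Northfield 10/13 = 76.9%, Westside 50/77 = 64.9% → Northfield
Overall: Northfield 150/181 = 82.9%, Westside 135/192 = 70.3% → Northfield
Northfield wins overall and in every credit group — no reversal.

Yes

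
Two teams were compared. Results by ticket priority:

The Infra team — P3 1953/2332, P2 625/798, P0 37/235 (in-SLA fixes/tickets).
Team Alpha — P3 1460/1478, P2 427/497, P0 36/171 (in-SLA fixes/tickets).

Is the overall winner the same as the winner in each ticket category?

P3: the Infra team 1953/2332 = 83.7%, Team Alpha 1460/1478 = 98.8% → Team Alpha
P2: the Infra team 625/798 = 78.3%, Team Alpha 427/497 = 85.9% → Team Alpha
P0: the Infra team 37/235 = 15.7%, Team Alpha 36/171 = 21.1% → Team Alpha
Overall: the Infra team 2615/3365 = 77.7%, Team Alpha 1923/2146 = 89.6% → Team Alpha
Team Alpha wins overall and in every ticket group — no reversal.

Yes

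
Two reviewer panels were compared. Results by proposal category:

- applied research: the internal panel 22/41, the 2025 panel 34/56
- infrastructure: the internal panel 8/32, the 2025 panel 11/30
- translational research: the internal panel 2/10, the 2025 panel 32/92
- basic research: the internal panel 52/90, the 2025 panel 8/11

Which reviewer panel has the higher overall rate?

the internal panel

Applied research: the internal panel 22/41 = 53.7%, the 2025 panel 34/56 = 60.7% → the 2025 panel
Infrastructure: the internal panel 8/32 = 25.0%, the 2025 panel 11/30 = 36.7% → the 2025 panel
Translational research: the internal panel 2/10 = 20.0%, the 2025 panel 32/92 = 34.8% → the 2025 panel
Basic research: the internal panel 52/90 = 57.8%, the 2025 panel 8/11 = 72.7% → the 2025 panel
Overall: the internal panel 84/173 = 48.6%, the 2025 panel 85/189 = 45.0% → the internal panel
(The 2025 panel wins every proposal group but the internal panel wins overall — the 2025 panel's proposals skew toward the low-rate translational research group.)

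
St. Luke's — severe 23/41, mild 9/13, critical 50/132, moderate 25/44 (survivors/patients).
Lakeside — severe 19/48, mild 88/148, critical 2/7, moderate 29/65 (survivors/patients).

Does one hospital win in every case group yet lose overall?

Yes

Severe: St. Luke's 23/41 = 56.1%, Lakeside 19/48 = 39.6% → St. Luke's
Mild: St. Luke's 9/13 = 69.2%, Lakeside 88/148 = 59.5% → St. Luke's
Critical: St. Luke's 50/132 = 37.9%, Lakeside 2/7 = 28.6% → St. Luke's
Moderate: St. Luke's 25/44 = 56.8%, Lakeside 29/65 = 44.6% → St. Luke's
Overall: St. Luke's 107/230 = 46.5%, Lakeside 138/268 = 51.5% → Lakeside
St. Luke's wins each case group but Lakeside wins overall — the comparison reverses. St. Luke's's patients skew toward critical, which has a lower base rate.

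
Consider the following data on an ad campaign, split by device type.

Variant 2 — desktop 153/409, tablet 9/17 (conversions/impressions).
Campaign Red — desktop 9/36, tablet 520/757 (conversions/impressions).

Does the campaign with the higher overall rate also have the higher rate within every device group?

No

Desktop: Variant 2 153/409 = 37.4%, Campaign Red 9/36 = 25.0% → Variant 2
Tablet: Variant 2 9/17 = 52.9%, Campaign Red 520/757 = 68.7% → Campaign Red
Overall: Variant 2 162/426 = 38.0%, Campaign Red 529/793 = 66.7% → Campaign Red
Neither sweeps: Variant 2 wins 1 of 2 groups, Campaign Red wins 1. Campaign Red wins overall but not every group — no Simpson reversal.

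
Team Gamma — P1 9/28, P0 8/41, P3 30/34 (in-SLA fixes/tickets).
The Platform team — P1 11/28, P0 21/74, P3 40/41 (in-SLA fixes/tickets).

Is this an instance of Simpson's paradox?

No

P1: Team Gamma 9/28 = 32.1%, the Platform team 11/28 = 39.3% → the Platform team
P0: Team Gamma 8/41 = 19.5%, the Platform team 21/74 = 28.4% → the Platform team
P3: Team Gamma 30/34 = 88.2%, the Platform team 40/41 = 97.6% → the Platform team
Overall: Team Gamma 47/103 = 45.6%, the Platform team 72/143 = 50.3% → the Platform team
The Platform team wins overall and in every ticket group — no reversal.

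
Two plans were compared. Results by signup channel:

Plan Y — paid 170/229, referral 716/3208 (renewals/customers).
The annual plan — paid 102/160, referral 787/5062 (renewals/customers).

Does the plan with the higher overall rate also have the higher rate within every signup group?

Paid: Plan Y 170/229 = 74.2%, the annual plan 102/160 = 63.8% → Plan Y
Referral: Plan Y 716/3208 = 22.3%, the annual plan 787/5062 = 15.5% → Plan Y
Overall: Plan Y 886/3437 = 25.8%, the annual plan 889/5222 = 17.0% → Plan Y
Plan Y wins overall and in every signup group — no reversal.

Yes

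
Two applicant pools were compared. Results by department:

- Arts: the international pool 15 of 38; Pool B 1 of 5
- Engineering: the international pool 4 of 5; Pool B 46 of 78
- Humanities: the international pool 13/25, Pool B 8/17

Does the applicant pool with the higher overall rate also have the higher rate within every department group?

Arts: the international pool 15/38 = 39.5%, Pool B 1/5 = 20.0% → the international pool
Engineering: the international pool 4/5 = 80.0%, Pool B 46/78 = 59.0% → the international pool
Humanities: the international pool 13/25 = 52.0%, Pool B 8/17 = 47.1% → the international pool
Overall: the international pool 32/68 = 47.1%, Pool B 55/100 = 55.0% → Pool B
The international pool wins each department group but Pool B wins overall — the comparison reverses. The international pool's applicants skew toward Arts, which has a lower base rate.

No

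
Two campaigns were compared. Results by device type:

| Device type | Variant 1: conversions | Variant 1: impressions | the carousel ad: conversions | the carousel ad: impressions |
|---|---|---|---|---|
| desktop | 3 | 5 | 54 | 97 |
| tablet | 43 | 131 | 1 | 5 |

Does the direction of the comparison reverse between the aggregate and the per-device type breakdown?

Yes

Desktop: Variant 1 3/5 = 60.0%, the carousel ad 54/97 = 55.7% → Variant 1
Tablet: Variant 1 43/131 = 32.8%, the carousel ad 1/5 = 20.0% → Variant 1
Overall: Variant 1 46/136 = 33.8%, the carousel ad 55/102 = 53.9% → the carousel ad
Variant 1 wins each device group but the carousel ad wins overall — the comparison reverses. Variant 1's impressions skew toward tablet, which has a lower base rate.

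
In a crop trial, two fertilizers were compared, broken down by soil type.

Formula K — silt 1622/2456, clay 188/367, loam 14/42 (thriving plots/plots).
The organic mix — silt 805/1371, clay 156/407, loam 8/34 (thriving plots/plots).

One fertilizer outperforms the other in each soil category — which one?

Silt: Formula K 1622/2456 = 66.0%, the organic mix 805/1371 = 58.7% → Formula K
Clay: Formula K 188/367 = 51.2%, the organic mix 156/407 = 38.3% → Formula K
Loam: Formula K 14/42 = 33.3%, the organic mix 8/34 = 23.5% → Formula K
Formula K has the higher rate in all 3 groups.

Formula K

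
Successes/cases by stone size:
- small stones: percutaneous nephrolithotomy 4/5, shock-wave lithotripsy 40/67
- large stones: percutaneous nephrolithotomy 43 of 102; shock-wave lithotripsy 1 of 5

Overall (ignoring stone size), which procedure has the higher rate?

shock-wave lithotripsy

Small stones: percutaneous nephrolithotomy 4/5 = 80.0%, shock-wave lithotripsy 40/67 = 59.7% → percutaneous nephrolithotomy
Large stones: percutaneous nephrolithotomy 43/102 = 42.2%, shock-wave lithotripsy 1/5 = 20.0% → percutaneous nephrolithotomy
Overall: percutaneous nephrolithotomy 47/107 = 43.9%, shock-wave lithotripsy 41/72 = 56.9% → shock-wave lithotripsy
(Percutaneous nephrolithotomy wins every stone group but shock-wave lithotripsy wins overall — percutaneous nephrolithotomy's cases skew toward the low-rate large stones group.)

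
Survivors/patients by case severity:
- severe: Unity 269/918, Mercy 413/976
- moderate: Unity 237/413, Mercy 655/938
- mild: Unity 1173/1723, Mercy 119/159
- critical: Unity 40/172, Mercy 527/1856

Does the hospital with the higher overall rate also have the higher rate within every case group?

No

Severe: Unity 269/918 = 29.3%, Mercy 413/976 = 42.3% → Mercy
Moderate: Unity 237/413 = 57.4%, Mercy 655/938 = 69.8% → Mercy
Mild: Unity 1173/1723 = 68.1%, Mercy 119/159 = 74.8% → Mercy
Critical: Unity 40/172 = 23.3%, Mercy 527/1856 = 28.4% → Mercy
Overall: Unity 1719/3226 = 53.3%, Mercy 1714/3929 = 43.6% → Unity
Mercy wins each case group but Unity wins overall — the comparison reverses. Mercy's patients skew toward critical, which has a lower base rate.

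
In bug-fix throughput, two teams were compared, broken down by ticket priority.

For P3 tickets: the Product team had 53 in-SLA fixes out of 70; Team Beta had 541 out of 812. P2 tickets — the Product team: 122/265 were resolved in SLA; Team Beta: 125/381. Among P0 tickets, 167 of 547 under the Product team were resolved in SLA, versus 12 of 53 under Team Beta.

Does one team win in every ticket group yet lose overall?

P3: the Product team 53/70 = 75.7%, Team Beta 541/812 = 66.6% → the Product team
P2: the Product team 122/265 = 46.0%, Team Beta 125/381 = 32.8% → the Product team
P0: the Product team 167/547 = 30.5%, Team Beta 12/53 = 22.6% → the Product team
Overall: the Product team 342/882 = 38.8%, Team Beta 678/1246 = 54.4% → Team Beta
The Product team wins each ticket group but Team Beta wins overall — the comparison reverses. The Product team's tickets skew toward P0, which has a lower base rate.

Yes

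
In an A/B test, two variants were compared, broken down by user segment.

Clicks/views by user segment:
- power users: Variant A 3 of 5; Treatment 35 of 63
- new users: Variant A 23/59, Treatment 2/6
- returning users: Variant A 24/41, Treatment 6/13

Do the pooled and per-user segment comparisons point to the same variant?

No

Power users: Variant A 3/5 = 60.0%, Treatment 35/63 = 55.6% → Variant A
New users: Variant A 23/59 = 39.0%, Treatment 2/6 = 33.3% → Variant A
Returning users: Variant A 24/41 = 58.5%, Treatment 6/13 = 46.2% → Variant A
Overall: Variant A 50/105 = 47.6%, Treatment 43/82 = 52.4% → Treatment
Variant A wins each user group but Treatment wins overall — the comparison reverses. Variant A's views skew toward new users, which has a lower base rate.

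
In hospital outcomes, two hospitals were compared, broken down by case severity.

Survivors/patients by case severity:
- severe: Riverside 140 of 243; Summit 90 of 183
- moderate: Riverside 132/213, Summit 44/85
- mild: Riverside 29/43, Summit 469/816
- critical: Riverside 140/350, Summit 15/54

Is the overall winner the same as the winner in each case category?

No

Severe: Riverside 140/243 = 57.6%, Summit 90/183 = 49.2% → Riverside
Moderate: Riverside 132/213 = 62.0%, Summit 44/85 = 51.8% → Riverside
Mild: Riverside 29/43 = 67.4%, Summit 469/816 = 57.5% → Riverside
Critical: Riverside 140/350 = 40.0%, Summit 15/54 = 27.8% → Riverside
Overall: Riverside 441/849 = 51.9%, Summit 618/1138 = 54.3% → Summit
Riverside wins each case group but Summit wins overall — the comparison reverses. Riverside's patients skew toward critical, which has a lower base rate.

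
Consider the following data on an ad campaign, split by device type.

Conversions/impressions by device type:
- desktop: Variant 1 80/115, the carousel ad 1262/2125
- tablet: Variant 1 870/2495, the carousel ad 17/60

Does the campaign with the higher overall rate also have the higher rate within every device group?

No

Desktop: Variant 1 80/115 = 69.6%, the carousel ad 1262/2125 = 59.4% → Variant 1
Tablet: Variant 1 870/2495 = 34.9%, the carousel ad 17/60 = 28.3% → Variant 1
Overall: Variant 1 950/2610 = 36.4%, the carousel ad 1279/2185 = 58.5% → the carousel ad
Variant 1 wins each device group but the carousel ad wins overall — the comparison reverses. Variant 1's impressions skew toward tablet, which has a lower base rate.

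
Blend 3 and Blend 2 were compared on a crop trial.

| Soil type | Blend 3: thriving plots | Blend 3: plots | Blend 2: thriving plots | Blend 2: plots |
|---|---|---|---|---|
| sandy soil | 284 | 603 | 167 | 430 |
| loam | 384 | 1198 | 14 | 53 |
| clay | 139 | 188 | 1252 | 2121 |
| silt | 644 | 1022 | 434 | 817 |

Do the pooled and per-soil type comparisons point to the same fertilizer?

No

Sandy soil: Blend 3 284/603 = 47.1%, Blend 2 167/430 = 38.8% → Blend 3
Loam: Blend 3 384/1198 = 32.1%, Blend 2 14/53 = 26.4% → Blend 3
Clay: Blend 3 139/188 = 73.9%, Blend 2 1252/2121 = 59.0% → Blend 3
Silt: Blend 3 644/1022 = 63.0%, Blend 2 434/817 = 53.1% → Blend 3
Overall: Blend 3 1451/3011 = 48.2%, Blend 2 1867/3421 = 54.6% → Blend 2
Blend 3 wins each soil group but Blend 2 wins overall — the comparison reverses. Blend 3's plots skew toward loam, which has a lower base rate.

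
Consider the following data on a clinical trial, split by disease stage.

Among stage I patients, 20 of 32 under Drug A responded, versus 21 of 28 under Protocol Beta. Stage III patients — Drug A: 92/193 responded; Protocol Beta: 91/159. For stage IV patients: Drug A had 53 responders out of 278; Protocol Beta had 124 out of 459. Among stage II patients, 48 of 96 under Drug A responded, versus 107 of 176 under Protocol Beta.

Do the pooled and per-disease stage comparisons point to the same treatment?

Stage I: Drug A 20/32 = 62.5%, Protocol Beta 21/28 = 75.0% → Protocol Beta
Stage III: Drug A 92/193 = 47.7%, Protocol Beta 91/159 = 57.2% → Protocol Beta
Stage IV: Drug A 53/278 = 19.1%, Protocol Beta 124/459 = 27.0% → Protocol Beta
Stage II: Drug A 48/96 = 50.0%, Protocol Beta 107/176 = 60.8% → Protocol Beta
Overall: Drug A 213/599 = 35.6%, Protocol Beta 343/822 = 41.7% → Protocol Beta
Protocol Beta wins overall and in every disease group — no reversal.

Yes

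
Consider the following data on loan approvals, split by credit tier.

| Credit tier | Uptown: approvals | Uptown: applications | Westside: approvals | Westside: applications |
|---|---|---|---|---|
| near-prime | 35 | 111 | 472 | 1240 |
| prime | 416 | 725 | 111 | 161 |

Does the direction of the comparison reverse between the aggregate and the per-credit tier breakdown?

Yes

Near-prime: Uptown 35/111 = 31.5%, Westside 472/1240 = 38.1% → Westside
Prime: Uptown 416/725 = 57.4%, Westside 111/161 = 68.9% → Westside
Overall: Uptown 451/836 = 53.9%, Westside 583/1401 = 41.6% → Uptown
Westside wins each credit group but Uptown wins overall — the comparison reverses. Westside's applications skew toward near-prime, which has a lower base rate.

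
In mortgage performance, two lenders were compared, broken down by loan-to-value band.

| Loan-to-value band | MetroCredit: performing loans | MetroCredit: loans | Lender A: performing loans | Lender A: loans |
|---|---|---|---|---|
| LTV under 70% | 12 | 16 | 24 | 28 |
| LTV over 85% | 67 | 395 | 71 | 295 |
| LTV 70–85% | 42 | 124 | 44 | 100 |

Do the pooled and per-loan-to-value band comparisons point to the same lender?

LTV under 70%: MetroCredit 12/16 = 75.0%, Lender A 24/28 = 85.7% → Lender A
LTV over 85%: MetroCredit 67/395 = 17.0%, Lender A 71/295 = 24.1% → Lender A
LTV 70–85%: MetroCredit 42/124 = 33.9%, Lender A 44/100 = 44.0% → Lender A
Overall: MetroCredit 121/535 = 22.6%, Lender A 139/423 = 32.9% → Lender A
Lender A wins overall and in every loan-to-value group — no reversal.

Yes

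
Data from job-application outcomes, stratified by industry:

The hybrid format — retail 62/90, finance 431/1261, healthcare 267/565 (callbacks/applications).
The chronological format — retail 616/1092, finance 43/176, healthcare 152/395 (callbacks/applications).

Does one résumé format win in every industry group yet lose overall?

Retail: the hybrid format 62/90 = 68.9%, the chronological format 616/1092 = 56.4% → the hybrid format
Finance: the hybrid format 431/1261 = 34.2%, the chronological format 43/176 = 24.4% → the hybrid format
Healthcare: the hybrid format 267/565 = 47.3%, the chronological format 152/395 = 38.5% → the hybrid format
Overall: the hybrid format 760/1916 = 39.7%, the chronological format 811/1663 = 48.8% → the chronological format
The hybrid format wins each industry group but the chronological format wins overall — the comparison reverses. The hybrid format's applications skew toward finance, which has a lower base rate.

Yes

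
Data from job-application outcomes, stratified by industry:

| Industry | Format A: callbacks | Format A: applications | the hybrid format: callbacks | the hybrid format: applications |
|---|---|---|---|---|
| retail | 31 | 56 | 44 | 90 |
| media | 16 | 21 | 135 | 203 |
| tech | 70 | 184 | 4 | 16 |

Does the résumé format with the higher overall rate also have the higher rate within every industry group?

No

Retail: Format A 31/56 = 55.4%, the hybrid format 44/90 = 48.9% → Format A
Media: Format A 16/21 = 76.2%, the hybrid format 135/203 = 66.5% → Format A
Tech: Format A 70/184 = 38.0%, the hybrid format 4/16 = 25.0% → Format A
Overall: Format A 117/261 = 44.8%, the hybrid format 183/309 = 59.2% → the hybrid format
Format A wins each industry group but the hybrid format wins overall — the comparison reverses. Format A's applications skew toward tech, which has a lower base rate.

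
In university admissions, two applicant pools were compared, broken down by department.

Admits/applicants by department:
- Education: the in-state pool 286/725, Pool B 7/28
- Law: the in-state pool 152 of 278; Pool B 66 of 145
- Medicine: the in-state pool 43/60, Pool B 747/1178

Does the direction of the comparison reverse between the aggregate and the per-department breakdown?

Education: the in-state pool 286/725 = 39.4%, Pool B 7/28 = 25.0% → the in-state pool
Law: the in-state pool 152/278 = 54.7%, Pool B 66/145 = 45.5% → the in-state pool
Medicine: the in-state pool 43/60 = 71.7%, Pool B 747/1178 = 63.4% → the in-state pool
Overall: the in-state pool 481/1063 = 45.2%, Pool B 820/1351 = 60.7% → Pool B
The in-state pool wins each department group but Pool B wins overall — the comparison reverses. The in-state pool's applicants skew toward Education, which has a lower base rate.

Yes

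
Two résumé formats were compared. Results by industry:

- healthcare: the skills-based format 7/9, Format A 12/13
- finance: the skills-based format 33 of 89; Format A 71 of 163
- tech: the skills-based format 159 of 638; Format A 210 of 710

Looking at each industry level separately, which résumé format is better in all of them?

Healthcare: the skills-based format 7/9 = 77.8%, Format A 12/13 = 92.3% → Format A
Finance: the skills-based format 33/89 = 37.1%, Format A 71/163 = 43.6% → Format A
Tech: the skills-based format 159/638 = 24.9%, Format A 210/710 = 29.6% → Format A
Format A has the higher rate in all 3 groups.

Format A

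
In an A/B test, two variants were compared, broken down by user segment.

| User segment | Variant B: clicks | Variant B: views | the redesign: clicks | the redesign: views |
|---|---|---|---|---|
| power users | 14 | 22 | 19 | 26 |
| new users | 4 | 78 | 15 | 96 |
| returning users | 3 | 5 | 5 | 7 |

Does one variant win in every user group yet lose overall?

No

Power users: Variant B 14/22 = 63.6%, the redesign 19/26 = 73.1% → the redesign
New users: Variant B 4/78 = 5.1%, the redesign 15/96 = 15.6% → the redesign
Returning users: Variant B 3/5 = 60.0%, the redesign 5/7 = 71.4% → the redesign
Overall: Variant B 21/105 = 20.0%, the redesign 39/129 = 30.2% → the redesign
The redesign wins overall and in every user group — no reversal.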